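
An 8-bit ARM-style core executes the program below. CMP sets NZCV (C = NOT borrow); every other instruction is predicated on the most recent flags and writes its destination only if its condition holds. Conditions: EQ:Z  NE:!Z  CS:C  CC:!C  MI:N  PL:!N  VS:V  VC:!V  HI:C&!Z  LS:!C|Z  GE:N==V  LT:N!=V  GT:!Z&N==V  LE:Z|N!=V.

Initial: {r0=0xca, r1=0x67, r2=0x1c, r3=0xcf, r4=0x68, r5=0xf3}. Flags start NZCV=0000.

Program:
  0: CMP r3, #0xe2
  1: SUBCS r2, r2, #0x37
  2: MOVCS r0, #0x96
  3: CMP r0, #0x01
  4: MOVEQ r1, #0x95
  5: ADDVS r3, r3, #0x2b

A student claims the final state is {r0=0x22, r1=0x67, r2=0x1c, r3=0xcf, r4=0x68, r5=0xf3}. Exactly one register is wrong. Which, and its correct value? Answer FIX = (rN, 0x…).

FIX = (r0, 0xca)

0: ✓ CMP  NZCV=1000
1: · SUBCS
2: · MOVCS
3: ✓ CMP  NZCV=1010
4: · MOVEQ
5: · ADDVS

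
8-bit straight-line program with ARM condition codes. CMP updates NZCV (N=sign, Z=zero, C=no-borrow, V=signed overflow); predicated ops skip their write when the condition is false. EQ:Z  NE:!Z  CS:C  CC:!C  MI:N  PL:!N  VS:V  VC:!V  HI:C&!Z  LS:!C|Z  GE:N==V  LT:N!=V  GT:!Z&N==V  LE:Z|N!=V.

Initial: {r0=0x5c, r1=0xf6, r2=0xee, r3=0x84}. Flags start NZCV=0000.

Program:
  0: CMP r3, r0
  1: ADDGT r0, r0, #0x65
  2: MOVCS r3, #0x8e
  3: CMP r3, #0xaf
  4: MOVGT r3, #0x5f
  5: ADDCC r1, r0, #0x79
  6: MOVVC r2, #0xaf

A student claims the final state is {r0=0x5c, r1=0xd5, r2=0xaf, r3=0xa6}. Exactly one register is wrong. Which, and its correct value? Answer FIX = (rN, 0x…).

0: ✓ CMP  NZCV=0011
1: · ADDGT
2: ✓ MOVCS  r3←0x8e
3: ✓ CMP  NZCV=1000
4: · MOVGT
5: ✓ ADDCC  r1←0xd5
6: ✓ MOVVC  r2←0xaf

FIX = (r3, 0x8e)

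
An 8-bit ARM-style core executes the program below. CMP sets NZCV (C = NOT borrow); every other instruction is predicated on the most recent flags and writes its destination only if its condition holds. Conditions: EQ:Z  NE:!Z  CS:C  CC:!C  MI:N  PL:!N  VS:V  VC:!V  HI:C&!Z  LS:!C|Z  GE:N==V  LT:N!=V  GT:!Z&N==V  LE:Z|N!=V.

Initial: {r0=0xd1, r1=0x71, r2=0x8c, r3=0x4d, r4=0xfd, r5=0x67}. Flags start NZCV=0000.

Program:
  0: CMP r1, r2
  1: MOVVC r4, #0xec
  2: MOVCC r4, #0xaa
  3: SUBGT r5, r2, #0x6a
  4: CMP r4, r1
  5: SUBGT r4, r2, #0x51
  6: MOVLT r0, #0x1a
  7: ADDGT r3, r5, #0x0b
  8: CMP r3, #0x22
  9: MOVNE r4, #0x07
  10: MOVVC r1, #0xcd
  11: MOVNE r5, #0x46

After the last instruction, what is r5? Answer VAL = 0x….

0: ✓ CMP  NZCV=1001
1: · MOVVC
2: ✓ MOVCC  r4←0xaa
3: ✓ SUBGT  r5←0x22
4: ✓ CMP  NZCV=0011
5: · SUBGT
6: ✓ MOVLT  r0←0x1a
7: · ADDGT
8: ✓ CMP  NZCV=0010
9: ✓ MOVNE  r4←0x07
10: ✓ MOVVC  r1←0xcd
11: ✓ MOVNE  r5←0x46

VAL = 0x46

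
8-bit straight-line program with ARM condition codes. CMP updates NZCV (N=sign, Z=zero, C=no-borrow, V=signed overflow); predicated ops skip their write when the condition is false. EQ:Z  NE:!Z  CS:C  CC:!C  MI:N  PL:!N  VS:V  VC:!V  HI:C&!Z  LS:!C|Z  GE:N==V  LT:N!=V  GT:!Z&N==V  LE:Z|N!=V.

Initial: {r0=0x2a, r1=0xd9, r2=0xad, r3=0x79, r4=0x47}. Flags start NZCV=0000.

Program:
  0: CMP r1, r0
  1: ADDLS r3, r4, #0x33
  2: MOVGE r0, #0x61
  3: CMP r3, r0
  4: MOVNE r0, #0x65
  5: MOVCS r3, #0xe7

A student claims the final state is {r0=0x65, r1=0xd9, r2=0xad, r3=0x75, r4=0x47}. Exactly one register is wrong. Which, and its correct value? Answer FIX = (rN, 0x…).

[0] flags=1010 → (cmp)
[1] flags=1010 LS?F → skip
[2] flags=1010 GE?F → skip
[3] flags=0010 → (cmp)
[4] flags=0010 NE?T → r0=0x65
[5] flags=0010 CS?T → r3=0xe7

FIX = (r3, 0xe7)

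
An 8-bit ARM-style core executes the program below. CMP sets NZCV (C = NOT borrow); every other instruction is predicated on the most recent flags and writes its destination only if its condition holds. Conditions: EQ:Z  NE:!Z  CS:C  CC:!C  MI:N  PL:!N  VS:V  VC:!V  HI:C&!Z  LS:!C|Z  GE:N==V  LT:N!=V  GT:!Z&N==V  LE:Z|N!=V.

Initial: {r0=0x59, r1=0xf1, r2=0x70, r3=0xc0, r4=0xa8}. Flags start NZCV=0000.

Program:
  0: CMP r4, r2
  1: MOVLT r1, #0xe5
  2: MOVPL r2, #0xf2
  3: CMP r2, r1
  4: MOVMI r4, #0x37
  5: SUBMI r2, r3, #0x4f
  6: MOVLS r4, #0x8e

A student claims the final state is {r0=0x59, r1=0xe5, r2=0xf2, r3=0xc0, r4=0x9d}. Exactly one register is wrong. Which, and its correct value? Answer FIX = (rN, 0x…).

[0] flags=0011 → (cmp)
[1] flags=0011 LT?T → r1=0xe5
[2] flags=0011 PL?T → r2=0xf2
[3] flags=0010 → (cmp)
[4] flags=0010 MI?F → skip
[5] flags=0010 MI?F → skip
[6] flags=0010 LS?F → skip

FIX = (r4, 0xa8)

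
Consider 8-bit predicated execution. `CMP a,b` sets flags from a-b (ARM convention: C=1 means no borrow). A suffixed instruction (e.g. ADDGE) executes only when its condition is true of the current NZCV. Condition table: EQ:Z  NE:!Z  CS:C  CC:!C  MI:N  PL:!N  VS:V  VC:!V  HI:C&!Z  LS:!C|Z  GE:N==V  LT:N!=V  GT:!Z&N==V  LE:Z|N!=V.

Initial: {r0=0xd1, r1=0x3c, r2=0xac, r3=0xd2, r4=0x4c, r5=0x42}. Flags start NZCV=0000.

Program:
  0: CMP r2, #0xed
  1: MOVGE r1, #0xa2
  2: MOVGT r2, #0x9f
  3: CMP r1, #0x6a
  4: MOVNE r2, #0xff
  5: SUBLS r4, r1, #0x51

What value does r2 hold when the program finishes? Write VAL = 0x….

0: ✓ CMP  NZCV=1000
1: · MOVGE
2: · MOVGT
3: ✓ CMP  NZCV=1000
4: ✓ MOVNE  r2←0xff
5: ✓ SUBLS  r4←0xeb

VAL = 0xff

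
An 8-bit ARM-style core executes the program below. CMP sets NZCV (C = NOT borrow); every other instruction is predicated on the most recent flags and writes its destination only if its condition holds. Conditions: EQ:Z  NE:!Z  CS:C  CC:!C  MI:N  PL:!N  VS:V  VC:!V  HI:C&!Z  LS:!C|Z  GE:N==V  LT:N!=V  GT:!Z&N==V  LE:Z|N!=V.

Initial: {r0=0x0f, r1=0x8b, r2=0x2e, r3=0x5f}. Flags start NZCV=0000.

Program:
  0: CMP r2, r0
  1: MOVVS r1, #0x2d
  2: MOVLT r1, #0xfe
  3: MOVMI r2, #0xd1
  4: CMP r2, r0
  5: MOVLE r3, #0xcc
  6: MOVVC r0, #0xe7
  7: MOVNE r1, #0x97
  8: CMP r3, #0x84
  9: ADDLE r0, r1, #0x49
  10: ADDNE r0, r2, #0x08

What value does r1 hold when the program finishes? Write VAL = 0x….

0: ✓ CMP  NZCV=0010
1: · MOVVS
2: · MOVLT
3: · MOVMI
4: ✓ CMP  NZCV=0010
5: · MOVLE
6: ✓ MOVVC  r0←0xe7
7: ✓ MOVNE  r1←0x97
8: ✓ CMP  NZCV=1001
9: · ADDLE
10: ✓ ADDNE  r0←0x36

VAL = 0x97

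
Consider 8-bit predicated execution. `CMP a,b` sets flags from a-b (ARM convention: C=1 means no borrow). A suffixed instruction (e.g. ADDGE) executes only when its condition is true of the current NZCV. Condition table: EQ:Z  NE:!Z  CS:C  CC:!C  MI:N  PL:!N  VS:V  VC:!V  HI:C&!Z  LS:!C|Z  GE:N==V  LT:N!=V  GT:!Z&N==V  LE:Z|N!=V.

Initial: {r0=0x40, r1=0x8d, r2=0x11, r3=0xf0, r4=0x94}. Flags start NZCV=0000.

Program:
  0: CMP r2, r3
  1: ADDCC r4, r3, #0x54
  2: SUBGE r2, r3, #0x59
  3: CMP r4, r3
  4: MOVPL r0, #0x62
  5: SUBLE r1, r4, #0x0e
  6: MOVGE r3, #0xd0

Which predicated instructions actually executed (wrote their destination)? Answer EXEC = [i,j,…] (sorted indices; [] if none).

0: ✓ CMP  NZCV=0000
1: ✓ ADDCC  r4←0x44
2: ✓ SUBGE  r2←0x97
3: ✓ CMP  NZCV=0000
4: ✓ MOVPL  r0←0x62
5: · SUBLE
6: ✓ MOVGE  r3←0xd0

EXEC = [1,2,4,6]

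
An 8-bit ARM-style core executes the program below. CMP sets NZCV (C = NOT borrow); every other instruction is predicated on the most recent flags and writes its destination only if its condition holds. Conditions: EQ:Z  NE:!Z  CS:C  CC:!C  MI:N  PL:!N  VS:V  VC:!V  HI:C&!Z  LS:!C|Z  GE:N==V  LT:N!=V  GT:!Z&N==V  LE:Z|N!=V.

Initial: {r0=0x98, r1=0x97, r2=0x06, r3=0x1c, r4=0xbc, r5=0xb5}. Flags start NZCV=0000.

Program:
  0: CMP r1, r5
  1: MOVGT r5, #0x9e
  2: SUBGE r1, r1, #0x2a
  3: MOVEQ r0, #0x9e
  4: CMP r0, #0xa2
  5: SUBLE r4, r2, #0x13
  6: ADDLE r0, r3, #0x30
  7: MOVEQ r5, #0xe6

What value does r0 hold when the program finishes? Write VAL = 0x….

VAL = 0x4c

0: ✓ CMP  NZCV=1000
1: · MOVGT
2: · SUBGE
3: · MOVEQ
4: ✓ CMP  NZCV=1000
5: ✓ SUBLE  r4←0xf3
6: ✓ ADDLE  r0←0x4c
7: · MOVEQ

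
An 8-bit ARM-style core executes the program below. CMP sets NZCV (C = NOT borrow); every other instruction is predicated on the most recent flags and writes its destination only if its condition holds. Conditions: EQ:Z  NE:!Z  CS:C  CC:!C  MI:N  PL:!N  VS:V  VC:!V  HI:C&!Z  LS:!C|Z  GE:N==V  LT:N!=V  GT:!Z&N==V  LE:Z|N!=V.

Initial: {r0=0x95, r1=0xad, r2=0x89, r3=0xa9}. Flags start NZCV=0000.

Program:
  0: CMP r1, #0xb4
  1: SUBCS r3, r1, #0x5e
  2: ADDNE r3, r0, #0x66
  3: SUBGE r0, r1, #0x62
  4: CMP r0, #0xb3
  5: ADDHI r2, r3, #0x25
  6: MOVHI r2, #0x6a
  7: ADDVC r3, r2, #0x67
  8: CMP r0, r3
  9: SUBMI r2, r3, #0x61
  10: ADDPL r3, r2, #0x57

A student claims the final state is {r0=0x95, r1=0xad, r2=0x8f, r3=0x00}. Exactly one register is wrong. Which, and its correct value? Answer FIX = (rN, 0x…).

0: ✓ CMP  NZCV=1000
1: · SUBCS
2: ✓ ADDNE  r3←0xfb
3: · SUBGE
4: ✓ CMP  NZCV=1000
5: · ADDHI
6: · MOVHI
7: ✓ ADDVC  r3←0xf0
8: ✓ CMP  NZCV=1000
9: ✓ SUBMI  r2←0x8f
10: · ADDPL

FIX = (r3, 0xf0)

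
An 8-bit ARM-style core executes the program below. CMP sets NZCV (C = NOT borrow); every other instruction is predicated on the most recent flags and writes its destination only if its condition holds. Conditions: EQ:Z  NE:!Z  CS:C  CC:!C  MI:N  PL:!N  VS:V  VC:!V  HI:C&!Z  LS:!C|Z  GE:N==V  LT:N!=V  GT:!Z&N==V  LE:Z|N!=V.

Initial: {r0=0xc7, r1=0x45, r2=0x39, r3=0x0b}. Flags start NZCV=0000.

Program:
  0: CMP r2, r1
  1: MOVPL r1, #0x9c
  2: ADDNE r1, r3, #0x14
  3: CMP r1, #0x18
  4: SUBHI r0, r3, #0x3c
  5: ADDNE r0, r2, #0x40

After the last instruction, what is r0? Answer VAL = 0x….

[0] flags=1000 → (cmp)
[1] flags=1000 PL?F → skip
[2] flags=1000 NE?T → r1=0x1f
[3] flags=0010 → (cmp)
[4] flags=0010 HI?T → r0=0xcf
[5] flags=0010 NE?T → r0=0x79

VAL = 0x79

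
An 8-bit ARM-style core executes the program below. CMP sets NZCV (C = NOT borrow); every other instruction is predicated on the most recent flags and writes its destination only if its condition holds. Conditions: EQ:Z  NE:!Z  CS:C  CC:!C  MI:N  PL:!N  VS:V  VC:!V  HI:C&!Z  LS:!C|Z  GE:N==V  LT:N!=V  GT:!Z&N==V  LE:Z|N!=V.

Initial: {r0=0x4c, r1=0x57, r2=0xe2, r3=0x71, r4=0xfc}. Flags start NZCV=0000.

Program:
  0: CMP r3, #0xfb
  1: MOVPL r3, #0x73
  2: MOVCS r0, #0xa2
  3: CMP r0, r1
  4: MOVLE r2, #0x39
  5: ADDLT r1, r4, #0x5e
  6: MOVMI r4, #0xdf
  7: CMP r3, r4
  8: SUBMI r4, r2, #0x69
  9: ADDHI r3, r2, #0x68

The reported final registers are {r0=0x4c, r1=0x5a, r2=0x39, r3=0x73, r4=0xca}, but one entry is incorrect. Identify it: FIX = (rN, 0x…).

0: ✓ CMP  NZCV=0000
1: ✓ MOVPL  r3←0x73
2: · MOVCS
3: ✓ CMP  NZCV=1000
4: ✓ MOVLE  r2←0x39
5: ✓ ADDLT  r1←0x5a
6: ✓ MOVMI  r4←0xdf
7: ✓ CMP  NZCV=1001
8: ✓ SUBMI  r4←0xd0
9: · ADDHI

FIX = (r4, 0xd0)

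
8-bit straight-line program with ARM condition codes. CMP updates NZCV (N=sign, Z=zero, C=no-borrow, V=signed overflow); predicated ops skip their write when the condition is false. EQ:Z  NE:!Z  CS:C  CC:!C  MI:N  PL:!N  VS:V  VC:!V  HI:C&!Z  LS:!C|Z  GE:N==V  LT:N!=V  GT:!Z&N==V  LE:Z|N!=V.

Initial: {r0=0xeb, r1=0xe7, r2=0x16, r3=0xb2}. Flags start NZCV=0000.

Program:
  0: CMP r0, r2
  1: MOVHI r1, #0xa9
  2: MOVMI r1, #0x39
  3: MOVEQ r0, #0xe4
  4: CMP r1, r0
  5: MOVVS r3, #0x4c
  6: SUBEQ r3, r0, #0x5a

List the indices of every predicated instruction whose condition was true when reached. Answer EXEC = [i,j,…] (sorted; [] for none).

[0] flags=1010 → (cmp)
[1] flags=1010 HI?T → r1=0xa9
[2] flags=1010 MI?T → r1=0x39
[3] flags=1010 EQ?F → skip
[4] flags=0000 → (cmp)
[5] flags=0000 VS?F → skip
[6] flags=0000 EQ?F → skip

EXEC = [1,2]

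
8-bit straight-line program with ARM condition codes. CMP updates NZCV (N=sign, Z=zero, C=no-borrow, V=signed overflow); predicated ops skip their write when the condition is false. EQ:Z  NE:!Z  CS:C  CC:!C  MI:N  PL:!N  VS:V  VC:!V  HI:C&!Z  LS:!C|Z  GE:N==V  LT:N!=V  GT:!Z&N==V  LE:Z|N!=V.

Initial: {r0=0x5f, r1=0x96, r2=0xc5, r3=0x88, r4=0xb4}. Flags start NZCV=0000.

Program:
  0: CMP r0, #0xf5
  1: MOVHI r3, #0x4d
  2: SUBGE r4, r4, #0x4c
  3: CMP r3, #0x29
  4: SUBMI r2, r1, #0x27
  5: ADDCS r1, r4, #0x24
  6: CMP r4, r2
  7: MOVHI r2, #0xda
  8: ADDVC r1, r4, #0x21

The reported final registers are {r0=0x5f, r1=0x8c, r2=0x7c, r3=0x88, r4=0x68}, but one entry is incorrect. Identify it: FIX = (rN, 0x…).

FIX = (r2, 0xc5)

[0] flags=0000 → (cmp)
[1] flags=0000 HI?F → skip
[2] flags=0000 GE?T → r4=0x68
[3] flags=0011 → (cmp)
[4] flags=0011 MI?F → skip
[5] flags=0011 CS?T → r1=0x8c
[6] flags=1001 → (cmp)
[7] flags=1001 HI?F → skip
[8] flags=1001 VC?F → skip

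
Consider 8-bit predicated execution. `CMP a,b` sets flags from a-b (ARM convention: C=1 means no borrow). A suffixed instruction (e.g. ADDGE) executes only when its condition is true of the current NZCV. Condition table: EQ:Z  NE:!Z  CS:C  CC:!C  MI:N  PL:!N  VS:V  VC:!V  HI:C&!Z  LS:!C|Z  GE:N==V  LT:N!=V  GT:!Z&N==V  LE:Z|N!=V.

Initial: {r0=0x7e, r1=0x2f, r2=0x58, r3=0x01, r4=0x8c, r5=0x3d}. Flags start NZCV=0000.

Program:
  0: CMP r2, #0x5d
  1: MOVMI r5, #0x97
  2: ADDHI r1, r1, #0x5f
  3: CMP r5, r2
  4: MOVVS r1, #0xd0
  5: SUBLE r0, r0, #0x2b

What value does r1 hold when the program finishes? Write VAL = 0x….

VAL = 0xd0

[0] flags=1000 → (cmp)
[1] flags=1000 MI?T → r5=0x97
[2] flags=1000 HI?F → skip
[3] flags=0011 → (cmp)
[4] flags=0011 VS?T → r1=0xd0
[5] flags=0011 LE?T → r0=0x53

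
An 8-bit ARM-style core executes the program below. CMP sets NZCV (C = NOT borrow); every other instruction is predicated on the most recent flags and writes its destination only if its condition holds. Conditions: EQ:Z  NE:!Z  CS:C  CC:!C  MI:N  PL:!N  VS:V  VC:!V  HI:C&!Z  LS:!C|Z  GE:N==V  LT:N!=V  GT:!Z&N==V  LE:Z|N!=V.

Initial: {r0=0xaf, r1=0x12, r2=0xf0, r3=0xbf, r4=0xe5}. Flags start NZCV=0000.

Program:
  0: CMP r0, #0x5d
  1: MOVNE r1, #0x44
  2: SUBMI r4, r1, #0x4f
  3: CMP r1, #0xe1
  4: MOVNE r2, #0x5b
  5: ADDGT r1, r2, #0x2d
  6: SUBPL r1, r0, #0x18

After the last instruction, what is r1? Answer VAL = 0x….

VAL = 0x97

[0] flags=0011 → (cmp)
[1] flags=0011 NE?T → r1=0x44
[2] flags=0011 MI?F → skip
[3] flags=0000 → (cmp)
[4] flags=0000 NE?T → r2=0x5b
[5] flags=0000 GT?T → r1=0x88
[6] flags=0000 PL?T → r1=0x97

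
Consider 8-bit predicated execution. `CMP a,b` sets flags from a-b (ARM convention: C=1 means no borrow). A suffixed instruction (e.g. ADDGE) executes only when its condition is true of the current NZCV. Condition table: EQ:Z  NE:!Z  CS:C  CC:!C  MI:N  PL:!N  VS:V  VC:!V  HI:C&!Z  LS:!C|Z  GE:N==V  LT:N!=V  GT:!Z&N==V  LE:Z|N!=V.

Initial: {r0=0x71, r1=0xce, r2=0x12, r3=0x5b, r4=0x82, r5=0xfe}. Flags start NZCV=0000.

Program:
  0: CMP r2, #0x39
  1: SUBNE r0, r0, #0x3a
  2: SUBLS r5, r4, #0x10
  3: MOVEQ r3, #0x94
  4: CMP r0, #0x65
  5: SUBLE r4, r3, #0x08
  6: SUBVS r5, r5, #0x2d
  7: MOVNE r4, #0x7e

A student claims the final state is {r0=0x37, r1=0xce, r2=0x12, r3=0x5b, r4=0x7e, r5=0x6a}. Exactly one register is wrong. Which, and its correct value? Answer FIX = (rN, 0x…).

[0] flags=1000 → (cmp)
[1] flags=1000 NE?T → r0=0x37
[2] flags=1000 LS?T → r5=0x72
[3] flags=1000 EQ?F → skip
[4] flags=1000 → (cmp)
[5] flags=1000 LE?T → r4=0x53
[6] flags=1000 VS?F → skip
[7] flags=1000 NE?T → r4=0x7e

FIX = (r5, 0x72)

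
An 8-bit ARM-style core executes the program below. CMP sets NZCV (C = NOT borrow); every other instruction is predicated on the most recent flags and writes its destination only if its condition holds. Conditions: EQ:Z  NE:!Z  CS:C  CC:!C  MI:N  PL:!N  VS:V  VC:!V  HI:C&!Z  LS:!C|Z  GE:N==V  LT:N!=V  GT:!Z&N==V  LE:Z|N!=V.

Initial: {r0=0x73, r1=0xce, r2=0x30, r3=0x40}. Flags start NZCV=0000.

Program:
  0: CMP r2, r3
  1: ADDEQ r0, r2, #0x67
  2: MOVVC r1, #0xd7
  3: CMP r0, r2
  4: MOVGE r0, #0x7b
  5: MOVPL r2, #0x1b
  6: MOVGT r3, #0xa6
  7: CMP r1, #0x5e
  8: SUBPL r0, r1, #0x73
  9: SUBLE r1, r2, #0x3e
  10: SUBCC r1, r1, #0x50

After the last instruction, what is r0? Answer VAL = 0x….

0: ✓ CMP  NZCV=1000
1: · ADDEQ
2: ✓ MOVVC  r1←0xd7
3: ✓ CMP  NZCV=0010
4: ✓ MOVGE  r0←0x7b
5: ✓ MOVPL  r2←0x1b
6: ✓ MOVGT  r3←0xa6
7: ✓ CMP  NZCV=0011
8: ✓ SUBPL  r0←0x64
9: ✓ SUBLE  r1←0xdd
10: · SUBCC

VAL = 0x64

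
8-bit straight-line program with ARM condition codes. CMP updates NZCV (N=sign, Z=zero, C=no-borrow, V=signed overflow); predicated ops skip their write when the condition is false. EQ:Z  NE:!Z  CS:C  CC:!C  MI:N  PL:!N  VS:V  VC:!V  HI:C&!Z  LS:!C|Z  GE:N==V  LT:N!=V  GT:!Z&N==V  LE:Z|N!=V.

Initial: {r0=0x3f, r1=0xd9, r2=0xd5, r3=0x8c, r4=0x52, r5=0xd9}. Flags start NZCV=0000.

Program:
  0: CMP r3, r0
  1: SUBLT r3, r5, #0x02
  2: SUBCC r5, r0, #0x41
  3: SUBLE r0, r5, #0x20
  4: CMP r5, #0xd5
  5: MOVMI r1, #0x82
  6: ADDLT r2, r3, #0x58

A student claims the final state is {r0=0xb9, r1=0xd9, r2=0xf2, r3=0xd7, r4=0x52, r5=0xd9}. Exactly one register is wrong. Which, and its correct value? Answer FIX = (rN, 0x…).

0: ✓ CMP  NZCV=0011
1: ✓ SUBLT  r3←0xd7
2: · SUBCC
3: ✓ SUBLE  r0←0xb9
4: ✓ CMP  NZCV=0010
5: · MOVMI
6: · ADDLT

FIX = (r2, 0xd5)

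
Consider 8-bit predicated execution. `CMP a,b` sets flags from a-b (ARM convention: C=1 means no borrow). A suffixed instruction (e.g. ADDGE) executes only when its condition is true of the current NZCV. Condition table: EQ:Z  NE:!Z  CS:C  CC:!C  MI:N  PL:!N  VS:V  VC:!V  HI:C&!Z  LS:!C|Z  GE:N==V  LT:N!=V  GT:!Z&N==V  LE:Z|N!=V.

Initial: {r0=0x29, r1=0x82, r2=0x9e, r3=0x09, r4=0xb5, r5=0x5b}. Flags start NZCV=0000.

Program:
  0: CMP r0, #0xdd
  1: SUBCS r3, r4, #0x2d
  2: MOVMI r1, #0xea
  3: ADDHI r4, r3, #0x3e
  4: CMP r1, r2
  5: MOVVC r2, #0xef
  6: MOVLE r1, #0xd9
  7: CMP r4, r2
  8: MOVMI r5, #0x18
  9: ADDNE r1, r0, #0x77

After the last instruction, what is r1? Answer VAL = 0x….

VAL = 0xa0

0: ✓ CMP  NZCV=0000
1: · SUBCS
2: · MOVMI
3: · ADDHI
4: ✓ CMP  NZCV=1000
5: ✓ MOVVC  r2←0xef
6: ✓ MOVLE  r1←0xd9
7: ✓ CMP  NZCV=1000
8: ✓ MOVMI  r5←0x18
9: ✓ ADDNE  r1←0xa0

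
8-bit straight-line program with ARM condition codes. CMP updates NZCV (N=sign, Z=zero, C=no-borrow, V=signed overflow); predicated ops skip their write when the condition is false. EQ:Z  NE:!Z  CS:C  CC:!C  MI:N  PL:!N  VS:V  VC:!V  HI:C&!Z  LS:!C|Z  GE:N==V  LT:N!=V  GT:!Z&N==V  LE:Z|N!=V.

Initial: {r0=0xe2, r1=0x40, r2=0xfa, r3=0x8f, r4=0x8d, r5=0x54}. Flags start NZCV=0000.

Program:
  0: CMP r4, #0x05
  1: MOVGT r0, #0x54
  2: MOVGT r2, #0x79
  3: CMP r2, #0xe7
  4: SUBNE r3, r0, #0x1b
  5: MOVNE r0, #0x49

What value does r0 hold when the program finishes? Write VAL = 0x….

VAL = 0x49

0: ✓ CMP  NZCV=1010
1: · MOVGT
2: · MOVGT
3: ✓ CMP  NZCV=0010
4: ✓ SUBNE  r3←0xc7
5: ✓ MOVNE  r0←0x49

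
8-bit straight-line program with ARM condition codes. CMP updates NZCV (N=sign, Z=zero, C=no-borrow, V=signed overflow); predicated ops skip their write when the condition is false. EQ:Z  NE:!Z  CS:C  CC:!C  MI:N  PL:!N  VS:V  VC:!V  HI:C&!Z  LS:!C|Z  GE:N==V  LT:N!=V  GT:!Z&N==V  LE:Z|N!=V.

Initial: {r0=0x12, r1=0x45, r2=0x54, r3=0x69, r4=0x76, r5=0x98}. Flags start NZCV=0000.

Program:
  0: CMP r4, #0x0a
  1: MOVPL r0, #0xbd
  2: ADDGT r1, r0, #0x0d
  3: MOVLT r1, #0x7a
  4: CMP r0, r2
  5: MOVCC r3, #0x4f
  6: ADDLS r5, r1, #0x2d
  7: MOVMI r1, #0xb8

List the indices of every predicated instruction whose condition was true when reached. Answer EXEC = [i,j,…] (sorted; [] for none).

[0] flags=0010 → (cmp)
[1] flags=0010 PL?T → r0=0xbd
[2] flags=0010 GT?T → r1=0xca
[3] flags=0010 LT?F → skip
[4] flags=0011 → (cmp)
[5] flags=0011 CC?F → skip
[6] flags=0011 LS?F → skip
[7] flags=0011 MI?F → skip

EXEC = [1,2]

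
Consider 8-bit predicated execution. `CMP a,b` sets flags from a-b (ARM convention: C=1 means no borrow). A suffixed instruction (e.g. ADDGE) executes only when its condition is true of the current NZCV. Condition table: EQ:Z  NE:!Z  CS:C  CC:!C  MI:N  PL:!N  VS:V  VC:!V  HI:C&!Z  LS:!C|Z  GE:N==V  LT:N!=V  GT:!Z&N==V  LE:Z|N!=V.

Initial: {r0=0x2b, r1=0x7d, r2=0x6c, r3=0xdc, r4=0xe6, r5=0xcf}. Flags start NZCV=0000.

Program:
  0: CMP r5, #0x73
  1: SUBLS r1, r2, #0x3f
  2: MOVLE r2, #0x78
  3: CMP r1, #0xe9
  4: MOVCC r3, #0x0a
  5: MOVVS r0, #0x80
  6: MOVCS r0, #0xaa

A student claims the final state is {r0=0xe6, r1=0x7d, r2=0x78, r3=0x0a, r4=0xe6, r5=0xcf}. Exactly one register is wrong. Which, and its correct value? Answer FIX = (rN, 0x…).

FIX = (r0, 0x80)

[0] flags=0011 → (cmp)
[1] flags=0011 LS?F → skip
[2] flags=0011 LE?T → r2=0x78
[3] flags=1001 → (cmp)
[4] flags=1001 CC?T → r3=0x0a
[5] flags=1001 VS?T → r0=0x80
[6] flags=1001 CS?F → skip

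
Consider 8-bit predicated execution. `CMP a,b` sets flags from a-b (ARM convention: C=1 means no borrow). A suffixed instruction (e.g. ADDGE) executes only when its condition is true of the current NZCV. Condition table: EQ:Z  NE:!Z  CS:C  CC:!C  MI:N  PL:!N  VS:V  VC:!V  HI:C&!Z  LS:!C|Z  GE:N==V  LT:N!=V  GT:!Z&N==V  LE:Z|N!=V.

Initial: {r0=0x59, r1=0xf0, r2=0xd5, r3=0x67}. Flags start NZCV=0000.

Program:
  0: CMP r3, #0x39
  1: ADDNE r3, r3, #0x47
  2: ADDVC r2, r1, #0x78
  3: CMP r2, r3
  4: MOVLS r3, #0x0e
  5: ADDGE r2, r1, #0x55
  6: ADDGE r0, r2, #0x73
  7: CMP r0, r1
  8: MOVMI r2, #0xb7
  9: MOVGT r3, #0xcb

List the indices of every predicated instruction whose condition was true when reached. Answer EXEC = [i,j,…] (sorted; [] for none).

0: ✓ CMP  NZCV=0010
1: ✓ ADDNE  r3←0xae
2: ✓ ADDVC  r2←0x68
3: ✓ CMP  NZCV=1001
4: ✓ MOVLS  r3←0x0e
5: ✓ ADDGE  r2←0x45
6: ✓ ADDGE  r0←0xb8
7: ✓ CMP  NZCV=1000
8: ✓ MOVMI  r2←0xb7
9: · MOVGT

EXEC = [1,2,4,5,6,8]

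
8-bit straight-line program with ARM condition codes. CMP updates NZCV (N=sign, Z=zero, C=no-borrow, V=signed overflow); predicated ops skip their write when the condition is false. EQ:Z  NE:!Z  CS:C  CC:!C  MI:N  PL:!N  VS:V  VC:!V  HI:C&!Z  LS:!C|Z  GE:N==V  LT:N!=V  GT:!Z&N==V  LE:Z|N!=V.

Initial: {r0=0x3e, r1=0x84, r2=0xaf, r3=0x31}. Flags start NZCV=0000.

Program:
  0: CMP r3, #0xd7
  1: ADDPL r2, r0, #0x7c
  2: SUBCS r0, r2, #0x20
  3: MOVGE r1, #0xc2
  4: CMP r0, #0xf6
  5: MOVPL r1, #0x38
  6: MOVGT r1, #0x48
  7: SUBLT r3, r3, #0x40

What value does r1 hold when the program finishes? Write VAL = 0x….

[0] flags=0000 → (cmp)
[1] flags=0000 PL?T → r2=0xba
[2] flags=0000 CS?F → skip
[3] flags=0000 GE?T → r1=0xc2
[4] flags=0000 → (cmp)
[5] flags=0000 PL?T → r1=0x38
[6] flags=0000 GT?T → r1=0x48
[7] flags=0000 LT?F → skip

VAL = 0x48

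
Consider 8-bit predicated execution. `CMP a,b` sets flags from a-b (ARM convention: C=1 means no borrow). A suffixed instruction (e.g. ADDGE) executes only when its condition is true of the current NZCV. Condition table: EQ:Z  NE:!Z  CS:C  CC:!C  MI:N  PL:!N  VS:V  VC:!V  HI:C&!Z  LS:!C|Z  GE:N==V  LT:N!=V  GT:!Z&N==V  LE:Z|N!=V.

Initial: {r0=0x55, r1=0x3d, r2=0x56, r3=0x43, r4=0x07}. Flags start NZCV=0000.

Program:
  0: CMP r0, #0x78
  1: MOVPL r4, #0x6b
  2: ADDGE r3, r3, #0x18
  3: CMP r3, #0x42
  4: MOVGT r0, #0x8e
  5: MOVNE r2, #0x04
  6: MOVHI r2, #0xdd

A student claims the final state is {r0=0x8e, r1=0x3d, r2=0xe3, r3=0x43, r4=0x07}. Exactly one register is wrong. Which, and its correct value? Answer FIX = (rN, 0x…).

[0] flags=1000 → (cmp)
[1] flags=1000 PL?F → skip
[2] flags=1000 GE?F → skip
[3] flags=0010 → (cmp)
[4] flags=0010 GT?T → r0=0x8e
[5] flags=0010 NE?T → r2=0x04
[6] flags=0010 HI?T → r2=0xdd

FIX = (r2, 0xdd)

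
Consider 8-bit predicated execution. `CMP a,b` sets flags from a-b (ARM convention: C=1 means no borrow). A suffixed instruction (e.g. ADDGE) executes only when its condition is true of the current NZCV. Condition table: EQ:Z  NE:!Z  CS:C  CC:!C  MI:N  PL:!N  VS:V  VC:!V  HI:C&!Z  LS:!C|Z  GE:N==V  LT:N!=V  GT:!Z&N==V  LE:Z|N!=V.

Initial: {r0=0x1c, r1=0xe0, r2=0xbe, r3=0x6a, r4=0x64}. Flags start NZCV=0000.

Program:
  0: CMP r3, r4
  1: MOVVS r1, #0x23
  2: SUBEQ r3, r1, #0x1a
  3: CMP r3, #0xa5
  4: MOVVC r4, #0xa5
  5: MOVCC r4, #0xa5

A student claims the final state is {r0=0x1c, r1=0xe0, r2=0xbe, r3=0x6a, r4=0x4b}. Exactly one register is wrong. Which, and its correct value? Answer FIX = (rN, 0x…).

[0] flags=0010 → (cmp)
[1] flags=0010 VS?F → skip
[2] flags=0010 EQ?F → skip
[3] flags=1001 → (cmp)
[4] flags=1001 VC?F → skip
[5] flags=1001 CC?T → r4=0xa5

FIX = (r4, 0xa5)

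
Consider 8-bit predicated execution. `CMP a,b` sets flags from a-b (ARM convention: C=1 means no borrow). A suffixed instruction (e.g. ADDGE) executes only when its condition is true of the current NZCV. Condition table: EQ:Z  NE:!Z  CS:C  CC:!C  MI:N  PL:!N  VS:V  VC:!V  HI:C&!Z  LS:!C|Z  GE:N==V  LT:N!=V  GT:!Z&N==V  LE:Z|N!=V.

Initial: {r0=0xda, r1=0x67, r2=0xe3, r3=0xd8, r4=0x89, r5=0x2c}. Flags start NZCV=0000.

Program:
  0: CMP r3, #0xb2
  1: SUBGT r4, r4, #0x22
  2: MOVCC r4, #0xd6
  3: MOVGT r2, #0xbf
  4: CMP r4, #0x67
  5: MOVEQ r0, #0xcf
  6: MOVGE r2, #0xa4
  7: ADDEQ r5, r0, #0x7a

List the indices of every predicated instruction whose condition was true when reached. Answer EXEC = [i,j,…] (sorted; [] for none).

EXEC = [1,3,5,6,7]

[0] flags=0010 → (cmp)
[1] flags=0010 GT?T → r4=0x67
[2] flags=0010 CC?F → skip
[3] flags=0010 GT?T → r2=0xbf
[4] flags=0110 → (cmp)
[5] flags=0110 EQ?T → r0=0xcf
[6] flags=0110 GE?T → r2=0xa4
[7] flags=0110 EQ?T → r5=0x49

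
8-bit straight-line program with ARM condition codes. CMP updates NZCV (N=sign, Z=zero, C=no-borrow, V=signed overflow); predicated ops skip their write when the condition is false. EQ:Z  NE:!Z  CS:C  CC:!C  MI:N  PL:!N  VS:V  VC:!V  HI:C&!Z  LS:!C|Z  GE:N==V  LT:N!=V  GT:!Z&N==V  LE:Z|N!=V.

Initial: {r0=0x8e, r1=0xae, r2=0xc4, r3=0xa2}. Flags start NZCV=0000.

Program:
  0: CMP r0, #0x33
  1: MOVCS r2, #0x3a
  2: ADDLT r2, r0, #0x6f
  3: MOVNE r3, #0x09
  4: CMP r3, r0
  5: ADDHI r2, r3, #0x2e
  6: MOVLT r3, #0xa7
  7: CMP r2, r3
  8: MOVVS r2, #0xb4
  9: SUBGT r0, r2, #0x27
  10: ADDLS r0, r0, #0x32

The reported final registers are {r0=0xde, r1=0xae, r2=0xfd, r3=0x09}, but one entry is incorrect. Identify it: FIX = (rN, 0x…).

0: ✓ CMP  NZCV=0011
1: ✓ MOVCS  r2←0x3a
2: ✓ ADDLT  r2←0xfd
3: ✓ MOVNE  r3←0x09
4: ✓ CMP  NZCV=0000
5: · ADDHI
6: · MOVLT
7: ✓ CMP  NZCV=1010
8: · MOVVS
9: · SUBGT
10: · ADDLS

FIX = (r0, 0x8e)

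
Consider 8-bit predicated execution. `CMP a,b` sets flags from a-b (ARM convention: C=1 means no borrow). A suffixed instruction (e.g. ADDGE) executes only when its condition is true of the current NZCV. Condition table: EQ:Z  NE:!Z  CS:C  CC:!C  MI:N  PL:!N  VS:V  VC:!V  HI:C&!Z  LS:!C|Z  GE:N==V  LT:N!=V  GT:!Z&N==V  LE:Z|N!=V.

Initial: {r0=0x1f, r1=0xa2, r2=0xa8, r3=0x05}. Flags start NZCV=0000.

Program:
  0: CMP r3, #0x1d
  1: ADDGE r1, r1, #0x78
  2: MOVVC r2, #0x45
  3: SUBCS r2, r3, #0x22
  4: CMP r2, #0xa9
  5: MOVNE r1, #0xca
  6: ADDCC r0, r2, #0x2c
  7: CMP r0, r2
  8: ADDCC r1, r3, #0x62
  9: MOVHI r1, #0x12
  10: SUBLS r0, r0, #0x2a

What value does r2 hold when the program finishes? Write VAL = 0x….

VAL = 0x45

[0] flags=1000 → (cmp)
[1] flags=1000 GE?F → skip
[2] flags=1000 VC?T → r2=0x45
[3] flags=1000 CS?F → skip
[4] flags=1001 → (cmp)
[5] flags=1001 NE?T → r1=0xca
[6] flags=1001 CC?T → r0=0x71
[7] flags=0010 → (cmp)
[8] flags=0010 CC?F → skip
[9] flags=0010 HI?T → r1=0x12
[10] flags=0010 LS?F → skip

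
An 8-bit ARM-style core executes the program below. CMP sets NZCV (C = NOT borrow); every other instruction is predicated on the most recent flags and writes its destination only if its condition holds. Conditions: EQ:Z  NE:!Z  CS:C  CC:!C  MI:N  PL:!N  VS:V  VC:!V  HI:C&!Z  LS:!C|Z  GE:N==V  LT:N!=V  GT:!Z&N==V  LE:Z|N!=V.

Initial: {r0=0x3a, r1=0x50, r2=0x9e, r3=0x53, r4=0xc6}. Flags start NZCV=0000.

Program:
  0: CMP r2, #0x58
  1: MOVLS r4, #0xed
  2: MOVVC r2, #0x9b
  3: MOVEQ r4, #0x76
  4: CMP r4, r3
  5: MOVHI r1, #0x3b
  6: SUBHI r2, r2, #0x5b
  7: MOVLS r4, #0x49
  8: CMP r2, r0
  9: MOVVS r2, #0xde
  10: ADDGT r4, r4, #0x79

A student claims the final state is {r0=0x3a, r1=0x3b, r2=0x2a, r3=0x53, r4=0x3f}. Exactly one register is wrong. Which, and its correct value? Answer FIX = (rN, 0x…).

0: ✓ CMP  NZCV=0011
1: · MOVLS
2: · MOVVC
3: · MOVEQ
4: ✓ CMP  NZCV=0011
5: ✓ MOVHI  r1←0x3b
6: ✓ SUBHI  r2←0x43
7: · MOVLS
8: ✓ CMP  NZCV=0010
9: · MOVVS
10: ✓ ADDGT  r4←0x3f

FIX = (r2, 0x43)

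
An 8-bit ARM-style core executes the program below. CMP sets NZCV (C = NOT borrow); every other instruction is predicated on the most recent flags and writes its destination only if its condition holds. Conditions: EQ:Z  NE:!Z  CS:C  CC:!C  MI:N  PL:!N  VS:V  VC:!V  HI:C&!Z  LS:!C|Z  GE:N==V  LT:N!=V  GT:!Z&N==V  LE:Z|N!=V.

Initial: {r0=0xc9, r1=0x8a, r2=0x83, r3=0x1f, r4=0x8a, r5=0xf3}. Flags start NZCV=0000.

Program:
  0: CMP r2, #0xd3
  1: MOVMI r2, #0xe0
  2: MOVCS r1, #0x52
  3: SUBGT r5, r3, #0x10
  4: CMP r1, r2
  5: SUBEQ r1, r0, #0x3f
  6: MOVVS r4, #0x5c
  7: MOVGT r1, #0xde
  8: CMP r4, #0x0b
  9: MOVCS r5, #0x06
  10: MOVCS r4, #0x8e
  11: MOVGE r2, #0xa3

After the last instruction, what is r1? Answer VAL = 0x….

VAL = 0x8a

0: ✓ CMP  NZCV=1000
1: ✓ MOVMI  r2←0xe0
2: · MOVCS
3: · SUBGT
4: ✓ CMP  NZCV=1000
5: · SUBEQ
6: · MOVVS
7: · MOVGT
8: ✓ CMP  NZCV=0011
9: ✓ MOVCS  r5←0x06
10: ✓ MOVCS  r4←0x8e
11: · MOVGE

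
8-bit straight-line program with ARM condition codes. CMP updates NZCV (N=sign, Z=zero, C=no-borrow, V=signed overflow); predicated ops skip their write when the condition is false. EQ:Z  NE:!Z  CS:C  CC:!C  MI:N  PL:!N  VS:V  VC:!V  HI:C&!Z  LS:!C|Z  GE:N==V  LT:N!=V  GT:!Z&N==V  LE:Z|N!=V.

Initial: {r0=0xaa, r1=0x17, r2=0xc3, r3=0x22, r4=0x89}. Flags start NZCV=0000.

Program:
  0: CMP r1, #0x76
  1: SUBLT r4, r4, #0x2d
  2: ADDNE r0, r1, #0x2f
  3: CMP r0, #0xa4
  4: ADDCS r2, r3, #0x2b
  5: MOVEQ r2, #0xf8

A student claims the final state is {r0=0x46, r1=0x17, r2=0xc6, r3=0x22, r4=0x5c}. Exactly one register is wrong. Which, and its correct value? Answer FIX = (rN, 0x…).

[0] flags=1000 → (cmp)
[1] flags=1000 LT?T → r4=0x5c
[2] flags=1000 NE?T → r0=0x46
[3] flags=1001 → (cmp)
[4] flags=1001 CS?F → skip
[5] flags=1001 EQ?F → skip

FIX = (r2, 0xc3)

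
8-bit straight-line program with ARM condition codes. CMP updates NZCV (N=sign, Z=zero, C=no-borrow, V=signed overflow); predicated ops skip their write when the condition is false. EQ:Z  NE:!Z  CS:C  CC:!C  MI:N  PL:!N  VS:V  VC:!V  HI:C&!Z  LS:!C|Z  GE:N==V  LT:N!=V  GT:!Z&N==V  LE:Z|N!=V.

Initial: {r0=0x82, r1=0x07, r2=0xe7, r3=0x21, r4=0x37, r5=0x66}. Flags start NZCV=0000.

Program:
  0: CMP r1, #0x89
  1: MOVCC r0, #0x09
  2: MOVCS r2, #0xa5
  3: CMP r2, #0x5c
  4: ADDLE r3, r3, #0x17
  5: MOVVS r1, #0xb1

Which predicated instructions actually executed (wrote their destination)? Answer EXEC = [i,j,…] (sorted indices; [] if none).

[0] flags=0000 → (cmp)
[1] flags=0000 CC?T → r0=0x09
[2] flags=0000 CS?F → skip
[3] flags=1010 → (cmp)
[4] flags=1010 LE?T → r3=0x38
[5] flags=1010 VS?F → skip

EXEC = [1,4]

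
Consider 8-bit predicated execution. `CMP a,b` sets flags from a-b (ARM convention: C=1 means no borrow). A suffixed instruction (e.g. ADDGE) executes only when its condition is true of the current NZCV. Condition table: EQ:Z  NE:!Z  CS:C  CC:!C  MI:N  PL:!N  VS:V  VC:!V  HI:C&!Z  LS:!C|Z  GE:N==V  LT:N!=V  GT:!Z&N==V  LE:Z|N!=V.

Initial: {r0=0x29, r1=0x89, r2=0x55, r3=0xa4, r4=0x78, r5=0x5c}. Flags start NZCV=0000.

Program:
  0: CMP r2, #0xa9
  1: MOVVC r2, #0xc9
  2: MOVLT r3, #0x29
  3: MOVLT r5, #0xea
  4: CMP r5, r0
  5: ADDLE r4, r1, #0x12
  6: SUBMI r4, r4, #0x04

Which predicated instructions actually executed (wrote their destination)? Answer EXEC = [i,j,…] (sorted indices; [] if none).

0: ✓ CMP  NZCV=1001
1: · MOVVC
2: · MOVLT
3: · MOVLT
4: ✓ CMP  NZCV=0010
5: · ADDLE
6: · SUBMI

EXEC = []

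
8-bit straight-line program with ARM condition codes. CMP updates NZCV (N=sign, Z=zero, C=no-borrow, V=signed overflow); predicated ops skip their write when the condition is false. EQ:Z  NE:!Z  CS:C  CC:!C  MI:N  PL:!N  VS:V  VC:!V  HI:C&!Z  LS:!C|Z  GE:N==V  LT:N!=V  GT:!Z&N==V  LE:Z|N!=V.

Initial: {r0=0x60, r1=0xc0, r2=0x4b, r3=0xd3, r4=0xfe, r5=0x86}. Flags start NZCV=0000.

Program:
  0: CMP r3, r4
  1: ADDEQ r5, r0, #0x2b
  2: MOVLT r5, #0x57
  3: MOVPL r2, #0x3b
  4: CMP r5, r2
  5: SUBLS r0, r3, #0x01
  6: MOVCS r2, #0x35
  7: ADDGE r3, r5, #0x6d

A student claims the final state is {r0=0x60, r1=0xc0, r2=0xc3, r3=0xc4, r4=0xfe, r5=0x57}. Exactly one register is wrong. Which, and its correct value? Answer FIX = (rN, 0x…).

[0] flags=1000 → (cmp)
[1] flags=1000 EQ?F → skip
[2] flags=1000 LT?T → r5=0x57
[3] flags=1000 PL?F → skip
[4] flags=0010 → (cmp)
[5] flags=0010 LS?F → skip
[6] flags=0010 CS?T → r2=0x35
[7] flags=0010 GE?T → r3=0xc4

FIX = (r2, 0x35)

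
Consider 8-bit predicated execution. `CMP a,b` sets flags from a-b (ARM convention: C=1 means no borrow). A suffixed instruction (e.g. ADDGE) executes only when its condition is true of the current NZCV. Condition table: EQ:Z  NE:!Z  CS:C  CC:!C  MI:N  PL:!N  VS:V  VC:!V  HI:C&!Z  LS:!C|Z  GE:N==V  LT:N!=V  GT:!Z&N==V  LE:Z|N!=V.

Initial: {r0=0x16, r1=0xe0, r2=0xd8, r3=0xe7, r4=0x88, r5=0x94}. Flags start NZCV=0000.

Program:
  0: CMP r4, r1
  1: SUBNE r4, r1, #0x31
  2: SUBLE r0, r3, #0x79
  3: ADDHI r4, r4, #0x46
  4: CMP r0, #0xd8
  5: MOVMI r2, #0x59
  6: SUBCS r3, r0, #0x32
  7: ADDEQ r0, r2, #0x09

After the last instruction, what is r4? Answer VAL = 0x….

[0] flags=1000 → (cmp)
[1] flags=1000 NE?T → r4=0xaf
[2] flags=1000 LE?T → r0=0x6e
[3] flags=1000 HI?F → skip
[4] flags=1001 → (cmp)
[5] flags=1001 MI?T → r2=0x59
[6] flags=1001 CS?F → skip
[7] flags=1001 EQ?F → skip

VAL = 0xaf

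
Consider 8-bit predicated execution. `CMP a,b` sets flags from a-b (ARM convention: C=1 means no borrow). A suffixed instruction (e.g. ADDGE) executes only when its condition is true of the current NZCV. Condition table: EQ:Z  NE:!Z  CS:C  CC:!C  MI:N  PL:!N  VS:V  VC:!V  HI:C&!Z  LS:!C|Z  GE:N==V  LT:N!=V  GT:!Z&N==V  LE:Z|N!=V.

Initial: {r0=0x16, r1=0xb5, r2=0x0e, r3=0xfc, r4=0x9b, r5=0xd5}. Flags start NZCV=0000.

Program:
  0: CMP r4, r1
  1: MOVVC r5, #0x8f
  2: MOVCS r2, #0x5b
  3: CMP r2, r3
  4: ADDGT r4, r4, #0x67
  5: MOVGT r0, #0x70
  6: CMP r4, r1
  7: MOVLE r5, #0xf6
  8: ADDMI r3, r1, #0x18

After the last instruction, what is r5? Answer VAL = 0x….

VAL = 0x8f

0: ✓ CMP  NZCV=1000
1: ✓ MOVVC  r5←0x8f
2: · MOVCS
3: ✓ CMP  NZCV=0000
4: ✓ ADDGT  r4←0x02
5: ✓ MOVGT  r0←0x70
6: ✓ CMP  NZCV=0000
7: · MOVLE
8: · ADDMI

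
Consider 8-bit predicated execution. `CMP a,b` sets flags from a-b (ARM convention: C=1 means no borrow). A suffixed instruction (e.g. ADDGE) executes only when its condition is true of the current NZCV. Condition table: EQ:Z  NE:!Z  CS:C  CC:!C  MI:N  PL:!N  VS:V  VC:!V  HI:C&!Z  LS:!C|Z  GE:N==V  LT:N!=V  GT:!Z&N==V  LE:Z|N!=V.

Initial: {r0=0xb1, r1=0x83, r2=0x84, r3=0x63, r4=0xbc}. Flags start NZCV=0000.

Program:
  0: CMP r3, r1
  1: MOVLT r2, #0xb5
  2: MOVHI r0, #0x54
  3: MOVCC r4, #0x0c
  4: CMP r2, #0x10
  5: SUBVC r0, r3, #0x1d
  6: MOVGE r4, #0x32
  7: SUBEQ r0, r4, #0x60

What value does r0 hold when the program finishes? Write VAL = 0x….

0: ✓ CMP  NZCV=1001
1: · MOVLT
2: · MOVHI
3: ✓ MOVCC  r4←0x0c
4: ✓ CMP  NZCV=0011
5: · SUBVC
6: · MOVGE
7: · SUBEQ

VAL = 0xb1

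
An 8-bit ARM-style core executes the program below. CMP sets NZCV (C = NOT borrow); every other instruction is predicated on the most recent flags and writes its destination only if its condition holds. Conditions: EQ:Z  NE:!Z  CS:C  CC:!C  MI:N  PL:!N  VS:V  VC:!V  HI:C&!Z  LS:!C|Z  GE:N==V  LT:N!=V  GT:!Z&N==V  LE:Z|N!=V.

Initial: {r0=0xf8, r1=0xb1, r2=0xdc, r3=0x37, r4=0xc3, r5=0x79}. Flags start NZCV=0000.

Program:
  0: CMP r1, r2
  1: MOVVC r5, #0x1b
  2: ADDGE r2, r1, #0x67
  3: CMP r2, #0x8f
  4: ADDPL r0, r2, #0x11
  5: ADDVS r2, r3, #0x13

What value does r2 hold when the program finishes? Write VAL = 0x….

[0] flags=1000 → (cmp)
[1] flags=1000 VC?T → r5=0x1b
[2] flags=1000 GE?F → skip
[3] flags=0010 → (cmp)
[4] flags=0010 PL?T → r0=0xed
[5] flags=0010 VS?F → skip

VAL = 0xdc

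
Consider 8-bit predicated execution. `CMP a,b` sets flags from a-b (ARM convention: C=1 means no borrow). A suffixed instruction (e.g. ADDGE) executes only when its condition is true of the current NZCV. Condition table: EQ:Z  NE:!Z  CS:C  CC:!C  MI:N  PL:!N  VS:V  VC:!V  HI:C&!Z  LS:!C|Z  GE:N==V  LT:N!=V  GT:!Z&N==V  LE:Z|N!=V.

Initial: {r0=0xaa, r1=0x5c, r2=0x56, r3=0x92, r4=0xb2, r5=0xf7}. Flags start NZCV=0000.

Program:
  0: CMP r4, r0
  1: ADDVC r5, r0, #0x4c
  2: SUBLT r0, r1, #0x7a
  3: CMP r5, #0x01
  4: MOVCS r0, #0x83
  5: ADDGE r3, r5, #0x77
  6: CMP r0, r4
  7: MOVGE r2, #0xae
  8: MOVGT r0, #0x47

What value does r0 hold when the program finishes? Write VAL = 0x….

VAL = 0x83

0: ✓ CMP  NZCV=0010
1: ✓ ADDVC  r5←0xf6
2: · SUBLT
3: ✓ CMP  NZCV=1010
4: ✓ MOVCS  r0←0x83
5: · ADDGE
6: ✓ CMP  NZCV=1000
7: · MOVGE
8: · MOVGT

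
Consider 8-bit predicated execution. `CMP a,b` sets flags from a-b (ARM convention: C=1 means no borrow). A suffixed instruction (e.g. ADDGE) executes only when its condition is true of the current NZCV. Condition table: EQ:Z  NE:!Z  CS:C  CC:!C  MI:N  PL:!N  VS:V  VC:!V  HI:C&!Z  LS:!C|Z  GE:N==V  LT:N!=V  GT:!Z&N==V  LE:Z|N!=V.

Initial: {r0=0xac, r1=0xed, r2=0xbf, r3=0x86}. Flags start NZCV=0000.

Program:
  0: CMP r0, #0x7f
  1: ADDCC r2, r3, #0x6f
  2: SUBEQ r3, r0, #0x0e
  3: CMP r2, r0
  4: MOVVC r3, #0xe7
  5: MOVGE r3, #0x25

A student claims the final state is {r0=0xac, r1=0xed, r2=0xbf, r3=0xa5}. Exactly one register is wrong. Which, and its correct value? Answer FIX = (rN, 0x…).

0: ✓ CMP  NZCV=0011
1: · ADDCC
2: · SUBEQ
3: ✓ CMP  NZCV=0010
4: ✓ MOVVC  r3←0xe7
5: ✓ MOVGE  r3←0x25

FIX = (r3, 0x25)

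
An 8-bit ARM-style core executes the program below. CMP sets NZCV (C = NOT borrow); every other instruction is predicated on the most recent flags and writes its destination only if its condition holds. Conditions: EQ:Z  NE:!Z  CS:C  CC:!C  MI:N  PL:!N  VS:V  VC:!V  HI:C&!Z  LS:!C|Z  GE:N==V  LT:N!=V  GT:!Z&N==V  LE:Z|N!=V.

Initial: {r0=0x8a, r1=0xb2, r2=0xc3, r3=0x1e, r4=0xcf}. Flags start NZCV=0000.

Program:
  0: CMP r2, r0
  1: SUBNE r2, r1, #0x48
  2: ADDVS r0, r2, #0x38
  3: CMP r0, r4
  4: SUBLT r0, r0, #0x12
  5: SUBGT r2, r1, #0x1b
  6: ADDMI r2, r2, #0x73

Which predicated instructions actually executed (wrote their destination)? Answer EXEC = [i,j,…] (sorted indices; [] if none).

EXEC = [1,4,6]

0: ✓ CMP  NZCV=0010
1: ✓ SUBNE  r2←0x6a
2: · ADDVS
3: ✓ CMP  NZCV=1000
4: ✓ SUBLT  r0←0x78
5: · SUBGT
6: ✓ ADDMI  r2←0xdd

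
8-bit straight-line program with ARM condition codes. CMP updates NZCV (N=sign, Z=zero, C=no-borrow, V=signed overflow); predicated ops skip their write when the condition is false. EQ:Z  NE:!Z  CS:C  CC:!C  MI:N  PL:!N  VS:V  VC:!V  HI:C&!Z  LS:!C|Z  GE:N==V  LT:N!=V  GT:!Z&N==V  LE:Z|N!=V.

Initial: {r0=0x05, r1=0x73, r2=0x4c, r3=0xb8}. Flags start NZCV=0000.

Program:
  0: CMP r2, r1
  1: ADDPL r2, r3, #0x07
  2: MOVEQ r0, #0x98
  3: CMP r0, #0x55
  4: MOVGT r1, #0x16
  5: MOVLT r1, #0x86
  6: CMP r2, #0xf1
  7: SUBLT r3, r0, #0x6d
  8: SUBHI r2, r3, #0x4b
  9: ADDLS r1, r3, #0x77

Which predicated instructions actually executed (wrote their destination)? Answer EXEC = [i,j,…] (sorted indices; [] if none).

0: ✓ CMP  NZCV=1000
1: · ADDPL
2: · MOVEQ
3: ✓ CMP  NZCV=1000
4: · MOVGT
5: ✓ MOVLT  r1←0x86
6: ✓ CMP  NZCV=0000
7: · SUBLT
8: · SUBHI
9: ✓ ADDLS  r1←0x2f

EXEC = [5,9]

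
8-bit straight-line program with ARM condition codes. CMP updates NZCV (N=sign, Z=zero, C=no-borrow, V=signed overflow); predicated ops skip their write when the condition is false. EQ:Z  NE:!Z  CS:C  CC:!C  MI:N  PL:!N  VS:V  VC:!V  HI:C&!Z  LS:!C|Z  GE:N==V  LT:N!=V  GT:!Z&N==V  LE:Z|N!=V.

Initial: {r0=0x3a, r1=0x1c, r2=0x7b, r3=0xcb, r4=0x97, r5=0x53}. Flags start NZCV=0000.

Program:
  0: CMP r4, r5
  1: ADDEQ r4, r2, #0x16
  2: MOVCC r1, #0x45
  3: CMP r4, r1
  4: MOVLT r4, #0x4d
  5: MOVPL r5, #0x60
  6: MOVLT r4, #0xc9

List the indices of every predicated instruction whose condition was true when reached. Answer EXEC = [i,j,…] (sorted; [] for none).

EXEC = [4,5,6]

0: ✓ CMP  NZCV=0011
1: · ADDEQ
2: · MOVCC
3: ✓ CMP  NZCV=0011
4: ✓ MOVLT  r4←0x4d
5: ✓ MOVPL  r5←0x60
6: ✓ MOVLT  r4←0xc9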